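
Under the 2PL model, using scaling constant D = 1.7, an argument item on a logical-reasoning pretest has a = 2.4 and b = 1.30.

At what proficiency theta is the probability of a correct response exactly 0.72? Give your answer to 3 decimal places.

1.531

P(theta) = 1 / (1 + exp(−D·a(theta − b)))
logit = ln(0.7200/0.2800) = 0.9445
theta = b + logit/(1.7·a) = 1.30 + 0.9445/4.0800 = 1.5315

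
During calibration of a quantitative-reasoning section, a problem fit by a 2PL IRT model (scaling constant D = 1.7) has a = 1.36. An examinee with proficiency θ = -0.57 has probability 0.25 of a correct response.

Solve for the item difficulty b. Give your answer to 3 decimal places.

-0.095

P(θ) = 1 / (1 + exp(−D·a(θ − b)))
logit(0.25) = ln(0.25/0.75) = -1.0986
b = θ − logit/(1.7·a) = -0.57 − (-1.0986)/2.3120 = -0.0948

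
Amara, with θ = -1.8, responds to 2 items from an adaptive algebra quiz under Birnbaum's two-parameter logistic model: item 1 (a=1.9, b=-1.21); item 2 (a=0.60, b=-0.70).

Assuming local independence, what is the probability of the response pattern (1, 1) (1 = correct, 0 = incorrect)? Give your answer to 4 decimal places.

P(θ) = 1 / (1 + exp(−a(θ − b)))
P_1 = 1/(1+e^{1.1210}) = 0.2458
P_2 = 1/(1+e^{0.6600}) = 0.3407
L = P_1 × P_2 = 0.2458 × 0.3407 = 0.08376

0.0838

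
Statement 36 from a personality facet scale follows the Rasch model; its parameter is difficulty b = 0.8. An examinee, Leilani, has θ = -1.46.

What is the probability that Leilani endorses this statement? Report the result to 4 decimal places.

P(θ) = 1 / (1 + exp(−(θ − b)))
Exponent: (-1.46 − 0.8) = -2.2600
1/(1 + e^{2.2600}) = 0.0945
P = 0.0945

0.0945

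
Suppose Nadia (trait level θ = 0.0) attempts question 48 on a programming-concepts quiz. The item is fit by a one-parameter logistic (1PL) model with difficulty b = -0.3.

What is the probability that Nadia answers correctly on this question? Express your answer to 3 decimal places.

0.574

P(θ) = 1 / (1 + exp(−(θ − b)))
Exponent: (0.0 − (-0.3)) = 0.3000
1/(1 + e^{-0.3000}) = 0.5744
P = 0.5744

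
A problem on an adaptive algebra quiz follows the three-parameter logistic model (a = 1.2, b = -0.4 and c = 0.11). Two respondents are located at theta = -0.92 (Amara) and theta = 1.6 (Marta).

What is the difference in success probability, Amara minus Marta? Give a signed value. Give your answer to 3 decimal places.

P(theta) = c + (1 − c) · 1 / (1 + exp(−a(theta − b)))
P(Amara) = 0.4205  [exponent -0.6240]
P(Marta) = 0.9260  [exponent 2.4000]
Difference = 0.4205 − 0.9260 = -0.5055

-0.505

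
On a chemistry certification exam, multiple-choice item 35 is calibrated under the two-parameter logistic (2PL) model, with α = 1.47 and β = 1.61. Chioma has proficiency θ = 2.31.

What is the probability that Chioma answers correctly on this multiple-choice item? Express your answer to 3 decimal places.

0.737

P(θ) = 1 / (1 + exp(−α(θ − β)))
Exponent: 1.47 × (2.31 − 1.61) = 1.0290
1/(1 + e^{-1.0290}) = 0.7367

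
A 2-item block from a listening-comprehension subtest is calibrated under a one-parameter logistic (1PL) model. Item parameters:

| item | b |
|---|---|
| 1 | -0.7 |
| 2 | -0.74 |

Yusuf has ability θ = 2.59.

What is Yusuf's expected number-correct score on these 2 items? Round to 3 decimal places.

P(θ) = 1 / (1 + exp(−(θ − b)))
P_1 = 1/(1+e^{-3.2900}) = 0.9641
P_2 = 1/(1+e^{-3.3300}) = 0.9654
E[score] = 0.9641 + 0.9654 = 1.9295

1.930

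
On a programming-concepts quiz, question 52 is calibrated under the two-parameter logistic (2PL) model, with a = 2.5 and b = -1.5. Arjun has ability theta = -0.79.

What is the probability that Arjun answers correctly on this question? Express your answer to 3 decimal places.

0.855

P(theta) = 1 / (1 + exp(−a(theta − b)))
Exponent: 2.5 × (-0.79 − (-1.5)) = 1.7750
1/(1 + e^{-1.7750}) = 0.8551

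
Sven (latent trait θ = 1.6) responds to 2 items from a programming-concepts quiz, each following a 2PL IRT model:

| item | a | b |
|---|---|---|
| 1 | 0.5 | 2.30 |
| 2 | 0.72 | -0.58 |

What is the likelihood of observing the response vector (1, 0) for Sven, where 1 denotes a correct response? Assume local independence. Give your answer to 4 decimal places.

0.0712

P(θ) = 1 / (1 + exp(−a(θ − b)))
P_1 = 1/(1+e^{0.3500}) = 0.4134
P_2 = 1/(1+e^{-1.5696}) = 0.8277
L = P_1 × (1−P_2) = 0.4134 × 0.1723 = 0.07121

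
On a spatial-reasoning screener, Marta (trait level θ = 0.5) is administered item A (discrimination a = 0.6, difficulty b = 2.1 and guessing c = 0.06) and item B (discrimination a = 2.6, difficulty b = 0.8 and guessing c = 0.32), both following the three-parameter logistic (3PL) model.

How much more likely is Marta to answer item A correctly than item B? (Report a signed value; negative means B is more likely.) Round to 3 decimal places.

-0.213

P(θ) = c + (1 − c) · 1 / (1 + exp(−a(θ − b)))
P_A = 0.3203
P_B = 0.5337
P_A − P_B = -0.2135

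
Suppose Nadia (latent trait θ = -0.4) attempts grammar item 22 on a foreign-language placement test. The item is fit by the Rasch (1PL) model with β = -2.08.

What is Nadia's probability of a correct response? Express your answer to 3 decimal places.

P(θ) = 1 / (1 + exp(−(θ − β)))
Exponent: (-0.4 − (-2.08)) = 1.6800
1/(1 + e^{-1.6800}) = 0.8429
P = 0.8429

0.843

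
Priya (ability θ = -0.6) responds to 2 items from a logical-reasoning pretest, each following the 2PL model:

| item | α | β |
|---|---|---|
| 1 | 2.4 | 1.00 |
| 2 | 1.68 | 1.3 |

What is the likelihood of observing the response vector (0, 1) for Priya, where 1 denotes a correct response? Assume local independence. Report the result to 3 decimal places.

P(θ) = 1 / (1 + exp(−α(θ − β)))
P_1 = 1/(1+e^{3.8400}) = 0.0210
P_2 = 1/(1+e^{3.1920}) = 0.0395
L = (1−P_1) × P_2 = 0.9790 × 0.0395 = 0.03864

0.039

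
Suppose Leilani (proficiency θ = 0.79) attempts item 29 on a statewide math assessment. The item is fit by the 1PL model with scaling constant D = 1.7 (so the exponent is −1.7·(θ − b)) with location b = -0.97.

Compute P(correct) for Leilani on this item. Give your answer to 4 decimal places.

0.9522

P(θ) = 1 / (1 + exp(−D·(θ − b)))
Exponent: 1.7 × (0.79 − (-0.97)) = 2.9920
1/(1 + e^{-2.9920}) = 0.9522
P = 0.9522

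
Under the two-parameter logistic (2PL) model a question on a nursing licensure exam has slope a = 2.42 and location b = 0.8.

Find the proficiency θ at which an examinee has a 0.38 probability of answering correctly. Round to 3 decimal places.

0.598

P(θ) = 1 / (1 + exp(−a(θ − b)))
logit = ln(0.3800/0.6200) = -0.4895
θ = b + logit/(a) = 0.8 + (-0.4895)/2.4200 = 0.5977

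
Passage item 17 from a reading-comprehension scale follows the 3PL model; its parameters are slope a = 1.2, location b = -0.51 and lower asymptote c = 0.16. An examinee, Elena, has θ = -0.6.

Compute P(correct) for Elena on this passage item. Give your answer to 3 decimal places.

P(θ) = c + (1 − c) · 1 / (1 + exp(−a(θ − b)))
Exponent: 1.2 × (-0.6 − (-0.51)) = -0.1080
1/(1 + e^{0.1080}) = 0.4730
P = 0.16 + 0.84 × 0.4730 = 0.5573

0.557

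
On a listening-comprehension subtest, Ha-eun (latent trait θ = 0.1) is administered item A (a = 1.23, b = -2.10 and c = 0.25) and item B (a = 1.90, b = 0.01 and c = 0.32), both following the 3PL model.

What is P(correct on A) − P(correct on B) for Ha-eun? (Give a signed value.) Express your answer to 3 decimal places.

P(θ) = c + (1 − c) · 1 / (1 + exp(−a(θ − b)))
P_A = 0.9530
P_B = 0.6890
P_A − P_B = 0.2640

0.264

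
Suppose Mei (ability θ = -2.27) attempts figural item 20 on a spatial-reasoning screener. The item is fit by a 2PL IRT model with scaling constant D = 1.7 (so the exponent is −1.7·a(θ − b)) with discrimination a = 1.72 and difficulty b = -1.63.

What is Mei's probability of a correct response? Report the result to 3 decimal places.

P(θ) = 1 / (1 + exp(−D·a(θ − b)))
Exponent: 1.7 × 1.72 × (-2.27 − (-1.63)) = -1.8714
1/(1 + e^{1.8714}) = 0.1334
P = 0.1334

0.133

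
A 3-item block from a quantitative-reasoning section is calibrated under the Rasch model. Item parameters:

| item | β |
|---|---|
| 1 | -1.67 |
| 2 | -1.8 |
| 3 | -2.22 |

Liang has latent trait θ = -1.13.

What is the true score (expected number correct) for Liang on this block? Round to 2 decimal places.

P(θ) = 1 / (1 + exp(−(θ − β)))
P_1 = 1/(1+e^{-0.5400}) = 0.6318
P_2 = 1/(1+e^{-0.6700}) = 0.6615
P_3 = 1/(1+e^{-1.0900}) = 0.7484
E[score] = 0.6318 + 0.6615 + 0.7484 = 2.0417

2.04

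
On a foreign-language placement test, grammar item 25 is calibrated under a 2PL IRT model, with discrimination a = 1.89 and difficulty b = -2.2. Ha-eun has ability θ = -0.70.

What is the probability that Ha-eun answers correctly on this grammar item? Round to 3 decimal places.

0.945

P(θ) = 1 / (1 + exp(−a(θ − b)))
Exponent: 1.89 × (-0.70 − (-2.2)) = 2.8350
1/(1 + e^{-2.8350}) = 0.9445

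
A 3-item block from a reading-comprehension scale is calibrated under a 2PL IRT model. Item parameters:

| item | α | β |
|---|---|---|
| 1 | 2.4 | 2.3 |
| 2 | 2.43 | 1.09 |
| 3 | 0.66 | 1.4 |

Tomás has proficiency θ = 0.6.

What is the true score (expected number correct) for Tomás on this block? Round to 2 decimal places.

P(θ) = 1 / (1 + exp(−α(θ − β)))
P_1 = 1/(1+e^{4.0800}) = 0.0166
P_2 = 1/(1+e^{1.1907}) = 0.2331
P_3 = 1/(1+e^{0.5280}) = 0.3710
E[score] = 0.0166 + 0.2331 + 0.3710 = 0.6207

0.62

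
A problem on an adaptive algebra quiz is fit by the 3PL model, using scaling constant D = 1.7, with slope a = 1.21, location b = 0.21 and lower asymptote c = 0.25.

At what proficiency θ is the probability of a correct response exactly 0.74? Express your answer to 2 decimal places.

P(θ) = c + (1 − c) · 1 / (1 + exp(−D·a(θ − b)))
Remove guessing floor: (0.74 − 0.25)/(1 − 0.25) = 0.6533
logit = ln(0.6533/0.3467) = 0.6337
θ = b + logit/(1.7·a) = 0.21 + 0.6337/2.0570 = 0.5181

0.52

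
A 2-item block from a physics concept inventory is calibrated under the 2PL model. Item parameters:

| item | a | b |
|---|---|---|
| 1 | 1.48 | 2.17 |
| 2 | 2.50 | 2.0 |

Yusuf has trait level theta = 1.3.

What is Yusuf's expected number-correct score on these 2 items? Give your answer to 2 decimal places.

P(theta) = 1 / (1 + exp(−a(theta − b)))
P_1 = 1/(1+e^{1.2876}) = 0.2163
P_2 = 1/(1+e^{1.7500}) = 0.1480
E[score] = 0.2163 + 0.1480 = 0.3643

0.36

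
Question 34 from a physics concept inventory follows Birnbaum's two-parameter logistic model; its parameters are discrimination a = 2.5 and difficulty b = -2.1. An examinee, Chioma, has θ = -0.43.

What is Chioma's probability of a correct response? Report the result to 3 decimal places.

0.985

P(θ) = 1 / (1 + exp(−a(θ − b)))
Exponent: 2.5 × (-0.43 − (-2.1)) = 4.1750
1/(1 + e^{-4.1750}) = 0.9849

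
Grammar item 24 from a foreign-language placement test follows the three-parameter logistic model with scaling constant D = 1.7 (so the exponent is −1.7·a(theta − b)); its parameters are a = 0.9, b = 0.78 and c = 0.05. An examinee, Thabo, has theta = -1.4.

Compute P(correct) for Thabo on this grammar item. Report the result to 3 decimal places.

P(theta) = c + (1 − c) · 1 / (1 + exp(−D·a(theta − b)))
Exponent: 1.7 × 0.9 × (-1.4 − 0.78) = -3.3354
1/(1 + e^{3.3354}) = 0.0344
P = 0.05 + 0.95 × 0.0344 = 0.0827

0.083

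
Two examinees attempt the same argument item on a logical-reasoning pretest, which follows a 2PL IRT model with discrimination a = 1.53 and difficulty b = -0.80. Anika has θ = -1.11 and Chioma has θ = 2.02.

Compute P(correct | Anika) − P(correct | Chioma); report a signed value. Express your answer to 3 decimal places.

P(θ) = 1 / (1 + exp(−a(θ − b)))
P(Anika) = 0.3836  [exponent -0.4743]
P(Chioma) = 0.9868  [exponent 4.3146]
Difference = 0.3836 − 0.9868 = -0.6032

-0.603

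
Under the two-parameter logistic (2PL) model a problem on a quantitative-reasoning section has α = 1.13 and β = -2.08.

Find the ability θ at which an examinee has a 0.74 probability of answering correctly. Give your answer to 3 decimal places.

P(θ) = 1 / (1 + exp(−α(θ − β)))
logit = ln(0.7400/0.2600) = 1.0460
θ = β + logit/(α) = -2.08 + 1.0460/1.1300 = -1.1544

-1.154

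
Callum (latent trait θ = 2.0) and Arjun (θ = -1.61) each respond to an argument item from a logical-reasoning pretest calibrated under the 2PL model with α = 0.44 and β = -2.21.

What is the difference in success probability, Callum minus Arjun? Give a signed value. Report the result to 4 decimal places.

0.2988

P(θ) = 1 / (1 + exp(−α(θ − β)))
P(Callum) = 0.8644  [exponent 1.8524]
P(Arjun) = 0.5656  [exponent 0.2640]
Difference = 0.8644 − 0.5656 = 0.2988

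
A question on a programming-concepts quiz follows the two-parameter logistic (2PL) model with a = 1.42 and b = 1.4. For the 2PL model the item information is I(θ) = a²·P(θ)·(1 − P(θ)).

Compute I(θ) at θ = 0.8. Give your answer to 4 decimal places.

0.4226

P = 1/(1+e^{0.8520}) = 0.2990
P(1−P) = 0.2990 × 0.7010 = 0.2096
I = a² × P(1−P) = 1.42² × 0.2096 = 0.42265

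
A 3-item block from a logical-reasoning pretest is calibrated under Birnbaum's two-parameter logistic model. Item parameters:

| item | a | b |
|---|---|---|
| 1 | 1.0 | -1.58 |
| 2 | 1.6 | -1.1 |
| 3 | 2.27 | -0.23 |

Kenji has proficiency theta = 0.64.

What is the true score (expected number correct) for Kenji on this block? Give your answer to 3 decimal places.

P(theta) = 1 / (1 + exp(−a(theta − b)))
P_1 = 1/(1+e^{-2.2200}) = 0.9020
P_2 = 1/(1+e^{-2.7840}) = 0.9418
P_3 = 1/(1+e^{-1.9749}) = 0.8781
E[score] = 0.9020 + 0.9418 + 0.8781 = 2.7220

2.722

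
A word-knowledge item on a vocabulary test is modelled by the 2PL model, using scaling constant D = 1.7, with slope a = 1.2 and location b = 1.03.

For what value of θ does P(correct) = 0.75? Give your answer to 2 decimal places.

1.57

P(θ) = 1 / (1 + exp(−D·a(θ − b)))
logit = ln(0.7500/0.2500) = 1.0986
θ = b + logit/(1.7·a) = 1.03 + 1.0986/2.0400 = 1.5685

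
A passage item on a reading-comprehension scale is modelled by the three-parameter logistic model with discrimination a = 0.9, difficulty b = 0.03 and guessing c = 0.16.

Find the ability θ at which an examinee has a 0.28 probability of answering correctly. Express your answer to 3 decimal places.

P(θ) = c + (1 − c) · 1 / (1 + exp(−a(θ − b)))
Remove guessing floor: (0.28 − 0.16)/(1 − 0.16) = 0.1429
logit = ln(0.1429/0.8571) = -1.7918
θ = b + logit/(a) = 0.03 + (-1.7918)/0.9000 = -1.9608

-1.961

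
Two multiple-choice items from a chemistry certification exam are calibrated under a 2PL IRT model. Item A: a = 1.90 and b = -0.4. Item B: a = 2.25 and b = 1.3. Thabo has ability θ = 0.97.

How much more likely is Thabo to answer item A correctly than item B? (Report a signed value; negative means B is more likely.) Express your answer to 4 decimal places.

0.6086

P(θ) = 1 / (1 + exp(−a(θ − b)))
P_A = 0.9311
P_B = 0.3225
P_A − P_B = 0.6086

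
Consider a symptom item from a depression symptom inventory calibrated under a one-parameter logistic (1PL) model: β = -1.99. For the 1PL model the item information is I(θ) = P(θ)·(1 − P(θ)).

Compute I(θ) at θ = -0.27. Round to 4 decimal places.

P = 1/(1+e^{-1.7200}) = 0.8481
P(1−P) = 0.8481 × 0.1519 = 0.1288
I = P(1−P) = 0.12881

0.1288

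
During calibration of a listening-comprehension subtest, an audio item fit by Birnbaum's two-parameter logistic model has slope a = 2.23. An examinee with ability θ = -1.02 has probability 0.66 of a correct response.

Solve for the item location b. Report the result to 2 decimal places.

-1.32

P(θ) = 1 / (1 + exp(−a(θ − b)))
logit(0.66) = ln(0.66/0.34) = 0.6633
b = θ − logit/(a) = -1.02 − 0.6633/2.2300 = -1.3174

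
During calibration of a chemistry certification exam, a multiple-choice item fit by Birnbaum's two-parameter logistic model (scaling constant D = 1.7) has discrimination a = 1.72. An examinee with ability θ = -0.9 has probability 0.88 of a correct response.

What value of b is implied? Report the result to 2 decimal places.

-1.58

P(θ) = 1 / (1 + exp(−D·a(θ − b)))
logit(0.88) = ln(0.88/0.12) = 1.9924
b = θ − logit/(1.7·a) = -0.9 − 1.9924/2.9240 = -1.5814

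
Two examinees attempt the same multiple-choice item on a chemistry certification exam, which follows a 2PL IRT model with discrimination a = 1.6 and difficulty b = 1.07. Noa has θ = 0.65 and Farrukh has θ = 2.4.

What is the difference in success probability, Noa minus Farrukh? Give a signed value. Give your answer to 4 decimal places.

-0.5555

P(θ) = 1 / (1 + exp(−a(θ − b)))
P(Noa) = 0.3380  [exponent -0.6720]
P(Farrukh) = 0.8936  [exponent 2.1280]
Difference = 0.3380 − 0.8936 = -0.5555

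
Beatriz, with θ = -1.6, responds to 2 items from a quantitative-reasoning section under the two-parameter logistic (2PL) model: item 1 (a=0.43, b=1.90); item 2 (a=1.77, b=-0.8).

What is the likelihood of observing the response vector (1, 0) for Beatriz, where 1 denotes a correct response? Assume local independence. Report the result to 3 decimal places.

0.146

P(θ) = 1 / (1 + exp(−a(θ − b)))
P_1 = 1/(1+e^{1.5050}) = 0.1817
P_2 = 1/(1+e^{1.4160}) = 0.1953
L = P_1 × (1−P_2) = 0.1817 × 0.8047 = 0.14620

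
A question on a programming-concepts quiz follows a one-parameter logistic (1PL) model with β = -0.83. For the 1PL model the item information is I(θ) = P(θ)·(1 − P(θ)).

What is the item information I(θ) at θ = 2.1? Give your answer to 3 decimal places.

0.048

P = 1/(1+e^{-2.9300}) = 0.9493
P(1−P) = 0.9493 × 0.0507 = 0.0481
I = P(1−P) = 0.04812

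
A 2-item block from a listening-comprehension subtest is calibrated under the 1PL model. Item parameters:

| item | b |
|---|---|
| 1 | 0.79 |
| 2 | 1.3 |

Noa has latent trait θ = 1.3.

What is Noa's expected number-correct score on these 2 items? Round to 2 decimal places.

1.12

P(θ) = 1 / (1 + exp(−(θ − b)))
P_1 = 1/(1+e^{-0.5100}) = 0.6248
P_2 = 1/(1+e^{0.0000}) = 0.5000
E[score] = 0.6248 + 0.5000 = 1.1248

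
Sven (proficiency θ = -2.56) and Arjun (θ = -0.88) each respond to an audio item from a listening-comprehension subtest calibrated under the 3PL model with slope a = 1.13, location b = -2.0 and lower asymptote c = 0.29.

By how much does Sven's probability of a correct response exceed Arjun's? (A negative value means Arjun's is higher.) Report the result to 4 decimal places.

-0.3075

P(θ) = c + (1 − c) · 1 / (1 + exp(−a(θ − b)))
P(Sven) = 0.5363  [exponent -0.6328]
P(Arjun) = 0.8438  [exponent 1.2656]
Difference = 0.5363 − 0.8438 = -0.3075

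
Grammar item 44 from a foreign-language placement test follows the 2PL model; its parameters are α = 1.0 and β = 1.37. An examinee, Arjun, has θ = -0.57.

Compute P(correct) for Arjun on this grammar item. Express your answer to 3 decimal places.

0.126

P(θ) = 1 / (1 + exp(−α(θ − β)))
Exponent: 1.0 × (-0.57 − 1.37) = -1.9400
1/(1 + e^{1.9400}) = 0.1256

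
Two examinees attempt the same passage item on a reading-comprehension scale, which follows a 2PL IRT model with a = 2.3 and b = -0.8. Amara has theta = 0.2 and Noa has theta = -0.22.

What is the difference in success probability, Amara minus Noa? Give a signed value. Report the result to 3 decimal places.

P(theta) = 1 / (1 + exp(−a(theta − b)))
P(Amara) = 0.9089  [exponent 2.3000]
P(Noa) = 0.7915  [exponent 1.3340]
Difference = 0.9089 − 0.7915 = 0.1174

0.117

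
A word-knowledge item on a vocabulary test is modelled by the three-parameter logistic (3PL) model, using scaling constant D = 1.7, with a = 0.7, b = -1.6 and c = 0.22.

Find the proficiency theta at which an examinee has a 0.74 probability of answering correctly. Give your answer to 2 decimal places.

-1.02

P(theta) = c + (1 − c) · 1 / (1 + exp(−D·a(theta − b)))
Remove guessing floor: (0.74 − 0.22)/(1 − 0.22) = 0.6667
logit = ln(0.6667/0.3333) = 0.6931
theta = b + logit/(1.7·a) = -1.6 + 0.6931/1.1900 = -1.0175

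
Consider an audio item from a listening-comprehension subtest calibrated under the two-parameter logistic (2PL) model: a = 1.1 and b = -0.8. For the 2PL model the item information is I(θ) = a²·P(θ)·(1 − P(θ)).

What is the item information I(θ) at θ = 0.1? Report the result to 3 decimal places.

0.239

P = 1/(1+e^{-0.9900}) = 0.7291
P(1−P) = 0.7291 × 0.2709 = 0.1975
I = a² × P(1−P) = 1.1² × 0.1975 = 0.23900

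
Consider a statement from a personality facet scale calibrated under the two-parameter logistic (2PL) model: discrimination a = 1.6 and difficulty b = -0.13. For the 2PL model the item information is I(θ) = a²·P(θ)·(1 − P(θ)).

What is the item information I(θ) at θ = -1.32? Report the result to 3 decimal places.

P = 1/(1+e^{1.9040}) = 0.1297
P(1−P) = 0.1297 × 0.8703 = 0.1128
I = a² × P(1−P) = 1.6² × 0.1128 = 0.28888

0.289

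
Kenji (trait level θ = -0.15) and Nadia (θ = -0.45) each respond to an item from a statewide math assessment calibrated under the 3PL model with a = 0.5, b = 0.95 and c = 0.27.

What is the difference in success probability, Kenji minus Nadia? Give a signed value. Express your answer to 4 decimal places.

P(θ) = c + (1 − c) · 1 / (1 + exp(−a(θ − b)))
P(Kenji) = 0.5371  [exponent -0.5500]
P(Nadia) = 0.5122  [exponent -0.7000]
Difference = 0.5371 − 0.5122 = 0.0249

0.0249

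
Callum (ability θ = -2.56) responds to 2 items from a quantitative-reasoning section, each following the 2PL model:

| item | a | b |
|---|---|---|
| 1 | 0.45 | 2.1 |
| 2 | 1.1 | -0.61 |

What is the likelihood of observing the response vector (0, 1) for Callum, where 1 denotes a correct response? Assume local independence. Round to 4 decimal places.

0.0933

P(θ) = 1 / (1 + exp(−a(θ − b)))
P_1 = 1/(1+e^{2.0970}) = 0.1094
P_2 = 1/(1+e^{2.1450}) = 0.1048
L = (1−P_1) × P_2 = 0.8906 × 0.1048 = 0.09334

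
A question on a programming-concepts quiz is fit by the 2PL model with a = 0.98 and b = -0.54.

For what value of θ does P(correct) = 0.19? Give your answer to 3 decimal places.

-2.020

P(θ) = 1 / (1 + exp(−a(θ − b)))
logit = ln(0.1900/0.8100) = -1.4500
θ = b + logit/(a) = -0.54 + (-1.4500)/0.9800 = -2.0196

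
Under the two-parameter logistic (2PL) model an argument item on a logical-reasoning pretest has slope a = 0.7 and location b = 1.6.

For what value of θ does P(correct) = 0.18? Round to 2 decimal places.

-0.57

P(θ) = 1 / (1 + exp(−a(θ − b)))
logit = ln(0.1800/0.8200) = -1.5163
θ = b + logit/(a) = 1.6 + (-1.5163)/0.7000 = -0.5662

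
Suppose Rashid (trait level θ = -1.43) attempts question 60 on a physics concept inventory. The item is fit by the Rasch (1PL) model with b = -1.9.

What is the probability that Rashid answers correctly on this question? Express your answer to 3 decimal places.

P(θ) = 1 / (1 + exp(−(θ − b)))
Exponent: (-1.43 − (-1.9)) = 0.4700
1/(1 + e^{-0.4700}) = 0.6154
P = 0.6154

0.615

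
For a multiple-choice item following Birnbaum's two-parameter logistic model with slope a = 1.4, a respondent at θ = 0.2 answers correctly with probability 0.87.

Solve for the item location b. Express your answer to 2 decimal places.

P(θ) = 1 / (1 + exp(−a(θ − b)))
logit(0.87) = ln(0.87/0.13) = 1.9010
b = θ − logit/(a) = 0.2 − 1.9010/1.4000 = -1.1578

-1.16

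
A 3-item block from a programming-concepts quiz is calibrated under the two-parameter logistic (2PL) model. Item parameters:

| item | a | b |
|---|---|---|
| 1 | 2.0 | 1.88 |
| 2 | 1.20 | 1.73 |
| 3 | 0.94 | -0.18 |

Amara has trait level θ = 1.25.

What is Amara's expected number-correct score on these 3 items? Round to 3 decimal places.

1.374

P(θ) = 1 / (1 + exp(−a(θ − b)))
P_1 = 1/(1+e^{1.2600}) = 0.2210
P_2 = 1/(1+e^{0.5760}) = 0.3599
P_3 = 1/(1+e^{-1.3442}) = 0.7932
E[score] = 0.2210 + 0.3599 + 0.7932 = 1.3740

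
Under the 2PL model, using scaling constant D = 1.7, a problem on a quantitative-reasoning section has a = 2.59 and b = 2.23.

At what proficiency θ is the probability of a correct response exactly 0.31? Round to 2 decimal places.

P(θ) = 1 / (1 + exp(−D·a(θ − b)))
logit = ln(0.3100/0.6900) = -0.8001
θ = b + logit/(1.7·a) = 2.23 + (-0.8001)/4.4030 = 2.0483

2.05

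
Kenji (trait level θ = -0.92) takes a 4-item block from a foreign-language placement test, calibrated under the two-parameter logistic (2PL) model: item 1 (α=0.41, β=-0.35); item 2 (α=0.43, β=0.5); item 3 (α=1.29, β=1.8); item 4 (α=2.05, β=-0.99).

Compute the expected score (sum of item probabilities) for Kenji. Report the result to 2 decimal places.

P(θ) = 1 / (1 + exp(−α(θ − β)))
P_1 = 1/(1+e^{0.2337}) = 0.4418
P_2 = 1/(1+e^{0.6106}) = 0.3519
P_3 = 1/(1+e^{3.5088}) = 0.0291
P_4 = 1/(1+e^{-0.1435}) = 0.5358
E[score] = 0.4418 + 0.3519 + 0.0291 + 0.5358 = 1.3586

1.36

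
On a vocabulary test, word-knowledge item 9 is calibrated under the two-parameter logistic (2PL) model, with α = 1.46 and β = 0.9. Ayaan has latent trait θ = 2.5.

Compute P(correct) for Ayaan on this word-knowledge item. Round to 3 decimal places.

0.912

P(θ) = 1 / (1 + exp(−α(θ − β)))
Exponent: 1.46 × (2.5 − 0.9) = 2.3360
1/(1 + e^{-2.3360}) = 0.9118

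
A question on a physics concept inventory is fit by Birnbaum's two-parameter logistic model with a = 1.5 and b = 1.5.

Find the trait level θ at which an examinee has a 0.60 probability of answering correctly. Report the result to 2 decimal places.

P(θ) = 1 / (1 + exp(−a(θ − b)))
logit = ln(0.6000/0.4000) = 0.4055
θ = b + logit/(a) = 1.5 + 0.4055/1.5000 = 1.7703

1.77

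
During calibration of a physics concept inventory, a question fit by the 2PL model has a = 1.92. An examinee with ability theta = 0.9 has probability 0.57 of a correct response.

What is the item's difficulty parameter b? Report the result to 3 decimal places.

P(theta) = 1 / (1 + exp(−a(theta − b)))
logit(0.57) = ln(0.57/0.43) = 0.2819
b = theta − logit/(a) = 0.9 − 0.2819/1.9200 = 0.7532

0.753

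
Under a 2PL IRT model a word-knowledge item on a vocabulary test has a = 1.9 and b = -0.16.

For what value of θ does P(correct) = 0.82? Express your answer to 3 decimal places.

P(θ) = 1 / (1 + exp(−a(θ − b)))
logit = ln(0.8200/0.1800) = 1.5163
θ = b + logit/(a) = -0.16 + 1.5163/1.9000 = 0.6381

0.638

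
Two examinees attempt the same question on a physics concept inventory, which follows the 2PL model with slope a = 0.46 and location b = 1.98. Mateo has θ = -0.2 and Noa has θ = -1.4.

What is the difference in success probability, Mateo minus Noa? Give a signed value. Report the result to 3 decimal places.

P(θ) = 1 / (1 + exp(−a(θ − b)))
P(Mateo) = 0.2684  [exponent -1.0028]
P(Noa) = 0.1744  [exponent -1.5548]
Difference = 0.2684 − 0.1744 = 0.0940

0.094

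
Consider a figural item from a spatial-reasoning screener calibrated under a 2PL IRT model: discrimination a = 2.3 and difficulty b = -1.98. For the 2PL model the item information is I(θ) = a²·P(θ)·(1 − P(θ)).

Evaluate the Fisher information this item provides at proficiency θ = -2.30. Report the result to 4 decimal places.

1.1584

P = 1/(1+e^{0.7360}) = 0.3239
P(1−P) = 0.3239 × 0.6761 = 0.2190
I = a² × P(1−P) = 2.3² × 0.2190 = 1.15841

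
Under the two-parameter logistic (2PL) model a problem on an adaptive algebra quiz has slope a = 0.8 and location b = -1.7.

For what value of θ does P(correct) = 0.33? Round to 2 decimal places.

-2.59

P(θ) = 1 / (1 + exp(−a(θ − b)))
logit = ln(0.3300/0.6700) = -0.7082
θ = b + logit/(a) = -1.7 + (-0.7082)/0.8000 = -2.5852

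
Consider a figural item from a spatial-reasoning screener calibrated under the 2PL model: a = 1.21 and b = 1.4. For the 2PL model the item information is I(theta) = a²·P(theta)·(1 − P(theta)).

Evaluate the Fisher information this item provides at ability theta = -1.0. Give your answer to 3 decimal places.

P = 1/(1+e^{2.9040}) = 0.0520
P(1−P) = 0.0520 × 0.9480 = 0.0493
I = a² × P(1−P) = 1.21² × 0.0493 = 0.07212

0.072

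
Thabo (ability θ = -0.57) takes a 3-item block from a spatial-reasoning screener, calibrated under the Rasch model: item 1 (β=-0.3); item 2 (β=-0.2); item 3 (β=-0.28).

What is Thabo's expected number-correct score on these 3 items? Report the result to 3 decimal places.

1.269

P(θ) = 1 / (1 + exp(−(θ − β)))
P_1 = 1/(1+e^{0.2700}) = 0.4329
P_2 = 1/(1+e^{0.3700}) = 0.4085
P_3 = 1/(1+e^{0.2900}) = 0.4280
E[score] = 0.4329 + 0.4085 + 0.4280 = 1.2695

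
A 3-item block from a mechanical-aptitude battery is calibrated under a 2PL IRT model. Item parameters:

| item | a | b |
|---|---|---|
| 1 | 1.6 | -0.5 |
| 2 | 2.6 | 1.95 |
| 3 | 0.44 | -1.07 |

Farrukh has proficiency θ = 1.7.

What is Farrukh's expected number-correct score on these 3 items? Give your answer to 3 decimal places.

2.086

P(θ) = 1 / (1 + exp(−a(θ − b)))
P_1 = 1/(1+e^{-3.5200}) = 0.9713
P_2 = 1/(1+e^{0.6500}) = 0.3430
P_3 = 1/(1+e^{-1.2188}) = 0.7719
E[score] = 0.9713 + 0.3430 + 0.7719 = 2.0861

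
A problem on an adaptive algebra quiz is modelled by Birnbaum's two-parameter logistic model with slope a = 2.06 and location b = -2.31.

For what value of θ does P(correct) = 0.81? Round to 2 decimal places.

-1.61

P(θ) = 1 / (1 + exp(−a(θ − b)))
logit = ln(0.8100/0.1900) = 1.4500
θ = b + logit/(a) = -2.31 + 1.4500/2.0600 = -1.6061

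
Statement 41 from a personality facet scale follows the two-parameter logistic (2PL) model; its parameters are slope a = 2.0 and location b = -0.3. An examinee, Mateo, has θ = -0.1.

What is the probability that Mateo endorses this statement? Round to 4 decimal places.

0.5987

P(θ) = 1 / (1 + exp(−a(θ − b)))
Exponent: 2.0 × (-0.1 − (-0.3)) = 0.4000
1/(1 + e^{-0.4000}) = 0.5987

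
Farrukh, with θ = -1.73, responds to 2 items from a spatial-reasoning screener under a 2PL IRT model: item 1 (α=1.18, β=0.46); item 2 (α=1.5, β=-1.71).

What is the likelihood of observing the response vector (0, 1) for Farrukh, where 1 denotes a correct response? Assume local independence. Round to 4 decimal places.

P(θ) = 1 / (1 + exp(−α(θ − β)))
P_1 = 1/(1+e^{2.5842}) = 0.0702
P_2 = 1/(1+e^{0.0300}) = 0.4925
L = (1−P_1) × P_2 = 0.9298 × 0.4925 = 0.45795

0.4579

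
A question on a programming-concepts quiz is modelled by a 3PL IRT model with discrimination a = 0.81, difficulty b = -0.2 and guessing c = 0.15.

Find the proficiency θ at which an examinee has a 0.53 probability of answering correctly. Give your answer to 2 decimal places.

P(θ) = c + (1 − c) · 1 / (1 + exp(−a(θ − b)))
Remove guessing floor: (0.53 − 0.15)/(1 − 0.15) = 0.4471
logit = ln(0.4471/0.5529) = -0.2126
θ = b + logit/(a) = -0.2 + (-0.2126)/0.8100 = -0.4624

-0.46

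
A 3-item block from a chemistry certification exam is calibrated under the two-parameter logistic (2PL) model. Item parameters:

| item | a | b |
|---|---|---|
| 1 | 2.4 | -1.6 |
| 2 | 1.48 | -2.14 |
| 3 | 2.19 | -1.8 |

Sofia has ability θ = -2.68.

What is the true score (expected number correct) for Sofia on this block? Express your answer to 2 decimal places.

P(θ) = 1 / (1 + exp(−a(θ − b)))
P_1 = 1/(1+e^{2.5920}) = 0.0697
P_2 = 1/(1+e^{0.7992}) = 0.3102
P_3 = 1/(1+e^{1.9272}) = 0.1271
E[score] = 0.0697 + 0.3102 + 0.1271 = 0.5069

0.51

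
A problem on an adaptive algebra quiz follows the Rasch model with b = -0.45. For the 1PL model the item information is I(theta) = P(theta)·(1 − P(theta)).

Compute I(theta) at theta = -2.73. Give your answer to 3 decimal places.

0.084

P = 1/(1+e^{2.2800}) = 0.0928
P(1−P) = 0.0928 × 0.9072 = 0.0842
I = P(1−P) = 0.08418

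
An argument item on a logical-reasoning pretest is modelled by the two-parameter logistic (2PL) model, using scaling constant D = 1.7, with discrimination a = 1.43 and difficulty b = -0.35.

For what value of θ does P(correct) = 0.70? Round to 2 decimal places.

P(θ) = 1 / (1 + exp(−D·a(θ − b)))
logit = ln(0.7000/0.3000) = 0.8473
θ = b + logit/(1.7·a) = -0.35 + 0.8473/2.4310 = -0.0015

0.00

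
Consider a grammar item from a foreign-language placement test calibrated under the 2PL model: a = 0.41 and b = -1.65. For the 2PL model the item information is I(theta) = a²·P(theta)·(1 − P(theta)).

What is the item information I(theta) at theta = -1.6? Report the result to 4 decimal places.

P = 1/(1+e^{-0.0205}) = 0.5051
P(1−P) = 0.5051 × 0.4949 = 0.2500
I = a² × P(1−P) = 0.41² × 0.2500 = 0.04202

0.0420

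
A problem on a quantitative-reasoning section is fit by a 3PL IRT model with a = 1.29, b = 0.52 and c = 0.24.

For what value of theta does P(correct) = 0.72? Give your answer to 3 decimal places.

0.938

P(theta) = c + (1 − c) · 1 / (1 + exp(−a(theta − b)))
Remove guessing floor: (0.72 − 0.24)/(1 − 0.24) = 0.6316
logit = ln(0.6316/0.3684) = 0.5390
theta = b + logit/(a) = 0.52 + 0.5390/1.2900 = 0.9378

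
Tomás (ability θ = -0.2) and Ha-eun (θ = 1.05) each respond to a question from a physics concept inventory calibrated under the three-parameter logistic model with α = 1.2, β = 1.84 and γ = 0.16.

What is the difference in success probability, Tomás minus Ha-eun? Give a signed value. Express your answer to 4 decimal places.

-0.1677

P(θ) = γ + (1 − γ) · 1 / (1 + exp(−α(θ − β)))
P(Tomás) = 0.2269  [exponent -2.4480]
P(Ha-eun) = 0.3946  [exponent -0.9480]
Difference = 0.2269 − 0.3946 = -0.1677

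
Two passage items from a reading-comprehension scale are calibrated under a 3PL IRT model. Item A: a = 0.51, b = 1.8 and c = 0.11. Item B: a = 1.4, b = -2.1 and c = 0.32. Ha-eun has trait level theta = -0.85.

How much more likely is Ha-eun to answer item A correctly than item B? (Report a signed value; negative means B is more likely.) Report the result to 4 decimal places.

P(theta) = c + (1 − c) · 1 / (1 + exp(−a(theta − b)))
P_A = 0.2930
P_B = 0.8993
P_A − P_B = -0.6063

-0.6063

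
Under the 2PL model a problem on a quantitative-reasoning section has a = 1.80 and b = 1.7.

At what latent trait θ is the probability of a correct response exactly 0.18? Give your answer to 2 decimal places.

P(θ) = 1 / (1 + exp(−a(θ − b)))
logit = ln(0.1800/0.8200) = -1.5163
θ = b + logit/(a) = 1.7 + (-1.5163)/1.8000 = 0.8576

0.86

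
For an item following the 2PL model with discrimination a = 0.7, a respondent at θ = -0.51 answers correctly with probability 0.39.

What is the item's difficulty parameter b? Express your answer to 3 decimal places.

P(θ) = 1 / (1 + exp(−a(θ − b)))
logit(0.39) = ln(0.39/0.61) = -0.4473
b = θ − logit/(a) = -0.51 − (-0.4473)/0.7000 = 0.1290

0.129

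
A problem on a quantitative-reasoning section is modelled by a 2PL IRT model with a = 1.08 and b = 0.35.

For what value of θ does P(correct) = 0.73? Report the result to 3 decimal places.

P(θ) = 1 / (1 + exp(−a(θ − b)))
logit = ln(0.7300/0.2700) = 0.9946
θ = b + logit/(a) = 0.35 + 0.9946/1.0800 = 1.2709

1.271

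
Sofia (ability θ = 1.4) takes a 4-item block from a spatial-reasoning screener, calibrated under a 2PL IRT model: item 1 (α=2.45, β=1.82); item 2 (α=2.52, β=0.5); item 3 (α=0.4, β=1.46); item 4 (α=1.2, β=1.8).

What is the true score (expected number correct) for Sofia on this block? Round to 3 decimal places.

P(θ) = 1 / (1 + exp(−α(θ − β)))
P_1 = 1/(1+e^{1.0290}) = 0.2633
P_2 = 1/(1+e^{-2.2680}) = 0.9062
P_3 = 1/(1+e^{0.0240}) = 0.4940
P_4 = 1/(1+e^{0.4800}) = 0.3823
E[score] = 0.2633 + 0.9062 + 0.4940 + 0.3823 = 2.0457

2.046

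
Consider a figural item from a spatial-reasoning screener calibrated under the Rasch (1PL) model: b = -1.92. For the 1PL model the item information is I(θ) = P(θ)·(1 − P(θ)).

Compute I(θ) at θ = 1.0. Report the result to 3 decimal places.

P = 1/(1+e^{-2.9200}) = 0.9488
P(1−P) = 0.9488 × 0.0512 = 0.0486
I = P(1−P) = 0.04855

0.049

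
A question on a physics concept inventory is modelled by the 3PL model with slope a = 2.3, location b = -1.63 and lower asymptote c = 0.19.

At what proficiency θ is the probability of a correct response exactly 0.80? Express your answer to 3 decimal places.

P(θ) = c + (1 − c) · 1 / (1 + exp(−a(θ − b)))
Remove guessing floor: (0.80 − 0.19)/(1 − 0.19) = 0.7531
logit = ln(0.7531/0.2469) = 1.1151
θ = b + logit/(a) = -1.63 + 1.1151/2.3000 = -1.1452

-1.145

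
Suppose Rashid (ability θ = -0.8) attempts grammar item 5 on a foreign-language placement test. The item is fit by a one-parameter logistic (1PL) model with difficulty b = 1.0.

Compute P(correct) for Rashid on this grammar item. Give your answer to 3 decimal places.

0.142

P(θ) = 1 / (1 + exp(−(θ − b)))
Exponent: (-0.8 − 1.0) = -1.8000
1/(1 + e^{1.8000}) = 0.1419
P = 0.1419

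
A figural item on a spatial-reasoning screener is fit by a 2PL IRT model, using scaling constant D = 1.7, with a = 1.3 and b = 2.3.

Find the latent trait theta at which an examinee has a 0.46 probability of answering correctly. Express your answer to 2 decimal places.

P(theta) = 1 / (1 + exp(−D·a(theta − b)))
logit = ln(0.4600/0.5400) = -0.1603
theta = b + logit/(1.7·a) = 2.3 + (-0.1603)/2.2100 = 2.2274

2.23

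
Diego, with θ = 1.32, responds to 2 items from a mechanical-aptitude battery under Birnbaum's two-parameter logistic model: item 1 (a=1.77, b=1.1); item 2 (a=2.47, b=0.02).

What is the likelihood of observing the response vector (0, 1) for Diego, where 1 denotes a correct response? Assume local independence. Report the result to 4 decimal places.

0.3882

P(θ) = 1 / (1 + exp(−a(θ − b)))
P_1 = 1/(1+e^{-0.3894}) = 0.5961
P_2 = 1/(1+e^{-3.2110}) = 0.9612
L = (1−P_1) × P_2 = 0.4039 × 0.9612 = 0.38821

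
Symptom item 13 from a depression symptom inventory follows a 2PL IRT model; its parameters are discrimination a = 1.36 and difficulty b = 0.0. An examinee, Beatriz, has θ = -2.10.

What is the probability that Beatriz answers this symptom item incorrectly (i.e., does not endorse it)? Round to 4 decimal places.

0.9456

P(θ) = 1 / (1 + exp(−a(θ − b)))
Exponent: 1.36 × (-2.10 − 0.0) = -2.8560
1/(1 + e^{2.8560}) = 0.0544
P(incorrect) = 1 − 0.0544 = 0.9456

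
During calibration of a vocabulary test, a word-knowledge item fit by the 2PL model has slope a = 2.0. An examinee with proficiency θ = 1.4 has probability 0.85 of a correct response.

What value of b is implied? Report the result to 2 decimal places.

0.53

P(θ) = 1 / (1 + exp(−a(θ − b)))
logit(0.85) = ln(0.85/0.15) = 1.7346
b = θ − logit/(a) = 1.4 − 1.7346/2.0000 = 0.5327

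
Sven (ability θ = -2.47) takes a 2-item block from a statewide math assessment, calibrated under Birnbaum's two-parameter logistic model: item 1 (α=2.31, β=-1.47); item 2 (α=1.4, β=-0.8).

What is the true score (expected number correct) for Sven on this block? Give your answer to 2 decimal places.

P(θ) = 1 / (1 + exp(−α(θ − β)))
P_1 = 1/(1+e^{2.3100}) = 0.0903
P_2 = 1/(1+e^{2.3380}) = 0.0880
E[score] = 0.0903 + 0.0880 = 0.1783

0.18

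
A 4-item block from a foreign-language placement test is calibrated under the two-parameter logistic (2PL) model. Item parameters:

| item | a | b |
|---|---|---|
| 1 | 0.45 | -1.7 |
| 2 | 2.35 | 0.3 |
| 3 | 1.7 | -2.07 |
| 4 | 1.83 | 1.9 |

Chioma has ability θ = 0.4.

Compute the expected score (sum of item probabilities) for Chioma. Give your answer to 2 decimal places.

2.32

P(θ) = 1 / (1 + exp(−a(θ − b)))
P_1 = 1/(1+e^{-0.9450}) = 0.7201
P_2 = 1/(1+e^{-0.2350}) = 0.5585
P_3 = 1/(1+e^{-4.1990}) = 0.9852
P_4 = 1/(1+e^{2.7450}) = 0.0604
E[score] = 0.7201 + 0.5585 + 0.9852 + 0.0604 = 2.3242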